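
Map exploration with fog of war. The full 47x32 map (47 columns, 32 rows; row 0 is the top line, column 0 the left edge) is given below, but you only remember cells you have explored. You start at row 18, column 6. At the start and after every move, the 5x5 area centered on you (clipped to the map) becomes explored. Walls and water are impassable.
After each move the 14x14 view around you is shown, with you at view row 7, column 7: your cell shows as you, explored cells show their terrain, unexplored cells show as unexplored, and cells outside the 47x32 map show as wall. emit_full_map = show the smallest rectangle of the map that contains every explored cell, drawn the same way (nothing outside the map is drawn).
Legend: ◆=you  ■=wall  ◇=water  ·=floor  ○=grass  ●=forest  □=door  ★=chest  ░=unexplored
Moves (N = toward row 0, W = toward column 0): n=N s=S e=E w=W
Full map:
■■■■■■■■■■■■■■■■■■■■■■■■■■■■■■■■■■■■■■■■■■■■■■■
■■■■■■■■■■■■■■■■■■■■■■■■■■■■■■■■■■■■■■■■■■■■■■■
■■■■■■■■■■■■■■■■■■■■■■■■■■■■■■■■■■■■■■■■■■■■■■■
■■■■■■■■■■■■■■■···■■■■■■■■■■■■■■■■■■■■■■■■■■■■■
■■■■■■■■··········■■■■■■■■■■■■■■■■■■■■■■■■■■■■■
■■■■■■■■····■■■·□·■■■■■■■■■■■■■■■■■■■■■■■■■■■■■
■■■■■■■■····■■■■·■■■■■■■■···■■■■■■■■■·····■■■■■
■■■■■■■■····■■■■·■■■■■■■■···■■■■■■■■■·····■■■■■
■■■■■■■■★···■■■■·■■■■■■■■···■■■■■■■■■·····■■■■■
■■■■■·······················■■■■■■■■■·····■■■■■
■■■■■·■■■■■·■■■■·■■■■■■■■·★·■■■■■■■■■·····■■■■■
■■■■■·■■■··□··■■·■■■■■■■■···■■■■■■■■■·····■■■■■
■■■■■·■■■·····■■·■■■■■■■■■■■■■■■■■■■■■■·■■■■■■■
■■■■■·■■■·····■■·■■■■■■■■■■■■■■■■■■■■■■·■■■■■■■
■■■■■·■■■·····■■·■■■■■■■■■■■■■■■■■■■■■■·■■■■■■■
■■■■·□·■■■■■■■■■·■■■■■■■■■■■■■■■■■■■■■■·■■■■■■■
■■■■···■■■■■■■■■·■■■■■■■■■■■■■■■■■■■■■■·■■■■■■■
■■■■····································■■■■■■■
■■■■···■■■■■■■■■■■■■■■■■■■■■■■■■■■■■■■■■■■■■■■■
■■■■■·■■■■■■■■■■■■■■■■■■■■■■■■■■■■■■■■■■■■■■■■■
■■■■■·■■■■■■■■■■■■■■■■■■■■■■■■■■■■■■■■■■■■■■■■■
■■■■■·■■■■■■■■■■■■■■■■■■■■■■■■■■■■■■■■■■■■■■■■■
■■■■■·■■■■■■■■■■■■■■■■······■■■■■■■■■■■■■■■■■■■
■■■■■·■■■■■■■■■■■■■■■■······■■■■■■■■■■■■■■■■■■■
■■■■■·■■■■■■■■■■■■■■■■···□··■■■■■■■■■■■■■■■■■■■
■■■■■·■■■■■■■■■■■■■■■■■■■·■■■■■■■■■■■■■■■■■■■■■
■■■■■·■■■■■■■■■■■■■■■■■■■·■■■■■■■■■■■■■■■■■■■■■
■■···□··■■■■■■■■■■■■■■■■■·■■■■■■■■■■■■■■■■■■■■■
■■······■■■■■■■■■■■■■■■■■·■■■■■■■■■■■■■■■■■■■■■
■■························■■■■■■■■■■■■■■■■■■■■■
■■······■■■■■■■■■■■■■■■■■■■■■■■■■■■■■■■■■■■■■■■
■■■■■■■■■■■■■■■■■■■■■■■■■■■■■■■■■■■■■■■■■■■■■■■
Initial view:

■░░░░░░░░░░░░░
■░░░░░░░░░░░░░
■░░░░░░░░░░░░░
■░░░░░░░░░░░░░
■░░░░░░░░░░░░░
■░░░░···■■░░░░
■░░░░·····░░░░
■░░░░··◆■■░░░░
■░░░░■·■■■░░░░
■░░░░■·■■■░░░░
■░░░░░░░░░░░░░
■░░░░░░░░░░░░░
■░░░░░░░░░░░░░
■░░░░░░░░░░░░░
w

■■░░░░░░░░░░░░
■■░░░░░░░░░░░░
■■░░░░░░░░░░░░
■■░░░░░░░░░░░░
■■░░░░░░░░░░░░
■■░░░■···■■░░░
■■░░░■·····░░░
■■░░░■·◆·■■░░░
■■░░░■■·■■■░░░
■■░░░■■·■■■░░░
■■░░░░░░░░░░░░
■■░░░░░░░░░░░░
■■░░░░░░░░░░░░
■■░░░░░░░░░░░░

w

■■■░░░░░░░░░░░
■■■░░░░░░░░░░░
■■■░░░░░░░░░░░
■■■░░░░░░░░░░░
■■■░░░░░░░░░░░
■■■░░■■···■■░░
■■■░░■■·····░░
■■■░░■■◆··■■░░
■■■░░■■■·■■■░░
■■■░░■■■·■■■░░
■■■░░░░░░░░░░░
■■■░░░░░░░░░░░
■■■░░░░░░░░░░░
■■■░░░░░░░░░░░

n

■■■░░░░░░░░░░░
■■■░░░░░░░░░░░
■■■░░░░░░░░░░░
■■■░░░░░░░░░░░
■■■░░░░░░░░░░░
■■■░░■■·□·░░░░
■■■░░■■···■■░░
■■■░░■■◆····░░
■■■░░■■···■■░░
■■■░░■■■·■■■░░
■■■░░■■■·■■■░░
■■■░░░░░░░░░░░
■■■░░░░░░░░░░░
■■■░░░░░░░░░░░

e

■■░░░░░░░░░░░░
■■░░░░░░░░░░░░
■■░░░░░░░░░░░░
■■░░░░░░░░░░░░
■■░░░░░░░░░░░░
■■░░■■·□·■░░░░
■■░░■■···■■░░░
■■░░■■·◆···░░░
■■░░■■···■■░░░
■■░░■■■·■■■░░░
■■░░■■■·■■■░░░
■■░░░░░░░░░░░░
■■░░░░░░░░░░░░
■■░░░░░░░░░░░░

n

■■░░░░░░░░░░░░
■■░░░░░░░░░░░░
■■░░░░░░░░░░░░
■■░░░░░░░░░░░░
■■░░░░░░░░░░░░
■■░░░■■·■■░░░░
■■░░■■·□·■░░░░
■■░░■■·◆·■■░░░
■■░░■■·····░░░
■■░░■■···■■░░░
■■░░■■■·■■■░░░
■■░░■■■·■■■░░░
■■░░░░░░░░░░░░
■■░░░░░░░░░░░░

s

■■░░░░░░░░░░░░
■■░░░░░░░░░░░░
■■░░░░░░░░░░░░
■■░░░░░░░░░░░░
■■░░░■■·■■░░░░
■■░░■■·□·■░░░░
■■░░■■···■■░░░
■■░░■■·◆···░░░
■■░░■■···■■░░░
■■░░■■■·■■■░░░
■■░░■■■·■■■░░░
■■░░░░░░░░░░░░
■■░░░░░░░░░░░░
■■░░░░░░░░░░░░

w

■■■░░░░░░░░░░░
■■■░░░░░░░░░░░
■■■░░░░░░░░░░░
■■■░░░░░░░░░░░
■■■░░░■■·■■░░░
■■■░░■■·□·■░░░
■■■░░■■···■■░░
■■■░░■■◆····░░
■■■░░■■···■■░░
■■■░░■■■·■■■░░
■■■░░■■■·■■■░░
■■■░░░░░░░░░░░
■■■░░░░░░░░░░░
■■■░░░░░░░░░░░

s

■■■░░░░░░░░░░░
■■■░░░░░░░░░░░
■■■░░░░░░░░░░░
■■■░░░■■·■■░░░
■■■░░■■·□·■░░░
■■■░░■■···■■░░
■■■░░■■·····░░
■■■░░■■◆··■■░░
■■■░░■■■·■■■░░
■■■░░■■■·■■■░░
■■■░░░░░░░░░░░
■■■░░░░░░░░░░░
■■■░░░░░░░░░░░
■■■░░░░░░░░░░░

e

■■░░░░░░░░░░░░
■■░░░░░░░░░░░░
■■░░░░░░░░░░░░
■■░░░■■·■■░░░░
■■░░■■·□·■░░░░
■■░░■■···■■░░░
■■░░■■·····░░░
■■░░■■·◆·■■░░░
■■░░■■■·■■■░░░
■■░░■■■·■■■░░░
■■░░░░░░░░░░░░
■■░░░░░░░░░░░░
■■░░░░░░░░░░░░
■■░░░░░░░░░░░░

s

■■░░░░░░░░░░░░
■■░░░░░░░░░░░░
■■░░░■■·■■░░░░
■■░░■■·□·■░░░░
■■░░■■···■■░░░
■■░░■■·····░░░
■■░░■■···■■░░░
■■░░■■■◆■■■░░░
■■░░■■■·■■■░░░
■■░░░■■·■■░░░░
■■░░░░░░░░░░░░
■■░░░░░░░░░░░░
■■░░░░░░░░░░░░
■■░░░░░░░░░░░░

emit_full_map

░■■·■■░
■■·□·■░
■■···■■
■■·····
■■···■■
■■■◆■■■
■■■·■■■
░■■·■■░

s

■■░░░░░░░░░░░░
■■░░░■■·■■░░░░
■■░░■■·□·■░░░░
■■░░■■···■■░░░
■■░░■■·····░░░
■■░░■■···■■░░░
■■░░■■■·■■■░░░
■■░░■■■◆■■■░░░
■■░░░■■·■■░░░░
■■░░░■■·■■░░░░
■■░░░░░░░░░░░░
■■░░░░░░░░░░░░
■■░░░░░░░░░░░░
■■░░░░░░░░░░░░

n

■■░░░░░░░░░░░░
■■░░░░░░░░░░░░
■■░░░■■·■■░░░░
■■░░■■·□·■░░░░
■■░░■■···■■░░░
■■░░■■·····░░░
■■░░■■···■■░░░
■■░░■■■◆■■■░░░
■■░░■■■·■■■░░░
■■░░░■■·■■░░░░
■■░░░■■·■■░░░░
■■░░░░░░░░░░░░
■■░░░░░░░░░░░░
■■░░░░░░░░░░░░

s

■■░░░░░░░░░░░░
■■░░░■■·■■░░░░
■■░░■■·□·■░░░░
■■░░■■···■■░░░
■■░░■■·····░░░
■■░░■■···■■░░░
■■░░■■■·■■■░░░
■■░░■■■◆■■■░░░
■■░░░■■·■■░░░░
■■░░░■■·■■░░░░
■■░░░░░░░░░░░░
■■░░░░░░░░░░░░
■■░░░░░░░░░░░░
■■░░░░░░░░░░░░

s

■■░░░■■·■■░░░░
■■░░■■·□·■░░░░
■■░░■■···■■░░░
■■░░■■·····░░░
■■░░■■···■■░░░
■■░░■■■·■■■░░░
■■░░■■■·■■■░░░
■■░░░■■◆■■░░░░
■■░░░■■·■■░░░░
■■░░░■■·■■░░░░
■■░░░░░░░░░░░░
■■░░░░░░░░░░░░
■■░░░░░░░░░░░░
■■░░░░░░░░░░░░

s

■■░░■■·□·■░░░░
■■░░■■···■■░░░
■■░░■■·····░░░
■■░░■■···■■░░░
■■░░■■■·■■■░░░
■■░░■■■·■■■░░░
■■░░░■■·■■░░░░
■■░░░■■◆■■░░░░
■■░░░■■·■■░░░░
■■░░░■■·■■░░░░
■■░░░░░░░░░░░░
■■░░░░░░░░░░░░
■■░░░░░░░░░░░░
■■░░░░░░░░░░░░

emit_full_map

░■■·■■░
■■·□·■░
■■···■■
■■·····
■■···■■
■■■·■■■
■■■·■■■
░■■·■■░
░■■◆■■░
░■■·■■░
░■■·■■░

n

■■░░░■■·■■░░░░
■■░░■■·□·■░░░░
■■░░■■···■■░░░
■■░░■■·····░░░
■■░░■■···■■░░░
■■░░■■■·■■■░░░
■■░░■■■·■■■░░░
■■░░░■■◆■■░░░░
■■░░░■■·■■░░░░
■■░░░■■·■■░░░░
■■░░░■■·■■░░░░
■■░░░░░░░░░░░░
■■░░░░░░░░░░░░
■■░░░░░░░░░░░░

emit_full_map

░■■·■■░
■■·□·■░
■■···■■
■■·····
■■···■■
■■■·■■■
■■■·■■■
░■■◆■■░
░■■·■■░
░■■·■■░
░■■·■■░


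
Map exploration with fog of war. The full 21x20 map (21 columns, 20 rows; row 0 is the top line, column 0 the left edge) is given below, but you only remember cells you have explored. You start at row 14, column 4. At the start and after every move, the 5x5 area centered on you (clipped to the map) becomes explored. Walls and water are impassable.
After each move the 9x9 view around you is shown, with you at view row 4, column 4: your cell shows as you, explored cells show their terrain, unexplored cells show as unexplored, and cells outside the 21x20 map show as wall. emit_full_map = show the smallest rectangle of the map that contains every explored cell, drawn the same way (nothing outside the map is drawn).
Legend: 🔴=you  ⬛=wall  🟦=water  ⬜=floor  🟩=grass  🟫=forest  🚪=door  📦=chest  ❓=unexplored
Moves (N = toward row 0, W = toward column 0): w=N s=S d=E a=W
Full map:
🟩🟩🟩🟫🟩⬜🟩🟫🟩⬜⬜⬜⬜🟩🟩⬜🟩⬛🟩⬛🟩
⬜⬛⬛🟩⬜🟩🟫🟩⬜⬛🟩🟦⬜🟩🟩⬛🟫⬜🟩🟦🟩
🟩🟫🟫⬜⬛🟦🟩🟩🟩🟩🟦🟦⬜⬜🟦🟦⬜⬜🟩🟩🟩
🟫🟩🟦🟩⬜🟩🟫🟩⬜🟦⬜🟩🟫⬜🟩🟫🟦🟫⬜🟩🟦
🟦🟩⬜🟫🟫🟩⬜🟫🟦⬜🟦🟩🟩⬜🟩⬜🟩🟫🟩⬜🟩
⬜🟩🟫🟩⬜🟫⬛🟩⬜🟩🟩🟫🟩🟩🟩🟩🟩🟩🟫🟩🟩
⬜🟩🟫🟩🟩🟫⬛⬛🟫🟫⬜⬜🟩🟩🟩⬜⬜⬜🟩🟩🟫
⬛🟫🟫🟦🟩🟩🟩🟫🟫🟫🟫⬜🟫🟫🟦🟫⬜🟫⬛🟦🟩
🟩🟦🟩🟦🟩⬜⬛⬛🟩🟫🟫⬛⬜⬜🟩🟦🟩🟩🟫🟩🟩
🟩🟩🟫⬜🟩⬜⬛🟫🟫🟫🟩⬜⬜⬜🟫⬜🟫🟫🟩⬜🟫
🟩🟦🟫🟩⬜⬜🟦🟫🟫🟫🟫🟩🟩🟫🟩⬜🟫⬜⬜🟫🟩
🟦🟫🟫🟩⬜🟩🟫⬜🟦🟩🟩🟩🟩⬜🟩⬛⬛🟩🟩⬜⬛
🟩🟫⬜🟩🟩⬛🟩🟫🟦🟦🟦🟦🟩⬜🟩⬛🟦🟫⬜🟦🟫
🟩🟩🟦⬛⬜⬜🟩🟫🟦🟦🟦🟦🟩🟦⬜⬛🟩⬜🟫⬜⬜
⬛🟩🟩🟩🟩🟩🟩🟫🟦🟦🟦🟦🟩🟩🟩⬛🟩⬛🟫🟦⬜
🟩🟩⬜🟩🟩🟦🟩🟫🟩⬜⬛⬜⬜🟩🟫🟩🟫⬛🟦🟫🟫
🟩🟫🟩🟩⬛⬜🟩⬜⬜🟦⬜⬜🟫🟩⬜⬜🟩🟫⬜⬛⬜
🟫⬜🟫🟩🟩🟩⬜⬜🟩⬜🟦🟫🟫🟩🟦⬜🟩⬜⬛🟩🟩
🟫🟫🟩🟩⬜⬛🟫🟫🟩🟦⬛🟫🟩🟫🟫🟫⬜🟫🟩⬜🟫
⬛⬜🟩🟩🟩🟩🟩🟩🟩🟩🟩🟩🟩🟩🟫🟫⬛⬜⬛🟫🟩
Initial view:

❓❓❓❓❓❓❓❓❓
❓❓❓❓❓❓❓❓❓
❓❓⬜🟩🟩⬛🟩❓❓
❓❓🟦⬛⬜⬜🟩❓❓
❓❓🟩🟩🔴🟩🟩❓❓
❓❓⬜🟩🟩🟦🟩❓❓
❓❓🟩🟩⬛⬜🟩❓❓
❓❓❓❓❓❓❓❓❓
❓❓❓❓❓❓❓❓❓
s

❓❓❓❓❓❓❓❓❓
❓❓⬜🟩🟩⬛🟩❓❓
❓❓🟦⬛⬜⬜🟩❓❓
❓❓🟩🟩🟩🟩🟩❓❓
❓❓⬜🟩🔴🟦🟩❓❓
❓❓🟩🟩⬛⬜🟩❓❓
❓❓🟫🟩🟩🟩⬜❓❓
❓❓❓❓❓❓❓❓❓
❓❓❓❓❓❓❓❓❓

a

⬛❓❓❓❓❓❓❓❓
⬛❓❓⬜🟩🟩⬛🟩❓
⬛❓🟩🟦⬛⬜⬜🟩❓
⬛❓🟩🟩🟩🟩🟩🟩❓
⬛❓🟩⬜🔴🟩🟦🟩❓
⬛❓🟫🟩🟩⬛⬜🟩❓
⬛❓⬜🟫🟩🟩🟩⬜❓
⬛❓❓❓❓❓❓❓❓
⬛❓❓❓❓❓❓❓❓

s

⬛❓❓⬜🟩🟩⬛🟩❓
⬛❓🟩🟦⬛⬜⬜🟩❓
⬛❓🟩🟩🟩🟩🟩🟩❓
⬛❓🟩⬜🟩🟩🟦🟩❓
⬛❓🟫🟩🔴⬛⬜🟩❓
⬛❓⬜🟫🟩🟩🟩⬜❓
⬛❓🟫🟩🟩⬜⬛❓❓
⬛❓❓❓❓❓❓❓❓
⬛⬛⬛⬛⬛⬛⬛⬛⬛

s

⬛❓🟩🟦⬛⬜⬜🟩❓
⬛❓🟩🟩🟩🟩🟩🟩❓
⬛❓🟩⬜🟩🟩🟦🟩❓
⬛❓🟫🟩🟩⬛⬜🟩❓
⬛❓⬜🟫🔴🟩🟩⬜❓
⬛❓🟫🟩🟩⬜⬛❓❓
⬛❓⬜🟩🟩🟩🟩❓❓
⬛⬛⬛⬛⬛⬛⬛⬛⬛
⬛⬛⬛⬛⬛⬛⬛⬛⬛

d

❓🟩🟦⬛⬜⬜🟩❓❓
❓🟩🟩🟩🟩🟩🟩❓❓
❓🟩⬜🟩🟩🟦🟩❓❓
❓🟫🟩🟩⬛⬜🟩❓❓
❓⬜🟫🟩🔴🟩⬜❓❓
❓🟫🟩🟩⬜⬛🟫❓❓
❓⬜🟩🟩🟩🟩🟩❓❓
⬛⬛⬛⬛⬛⬛⬛⬛⬛
⬛⬛⬛⬛⬛⬛⬛⬛⬛

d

🟩🟦⬛⬜⬜🟩❓❓❓
🟩🟩🟩🟩🟩🟩❓❓❓
🟩⬜🟩🟩🟦🟩🟫❓❓
🟫🟩🟩⬛⬜🟩⬜❓❓
⬜🟫🟩🟩🔴⬜⬜❓❓
🟫🟩🟩⬜⬛🟫🟫❓❓
⬜🟩🟩🟩🟩🟩🟩❓❓
⬛⬛⬛⬛⬛⬛⬛⬛⬛
⬛⬛⬛⬛⬛⬛⬛⬛⬛

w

❓⬜🟩🟩⬛🟩❓❓❓
🟩🟦⬛⬜⬜🟩❓❓❓
🟩🟩🟩🟩🟩🟩🟫❓❓
🟩⬜🟩🟩🟦🟩🟫❓❓
🟫🟩🟩⬛🔴🟩⬜❓❓
⬜🟫🟩🟩🟩⬜⬜❓❓
🟫🟩🟩⬜⬛🟫🟫❓❓
⬜🟩🟩🟩🟩🟩🟩❓❓
⬛⬛⬛⬛⬛⬛⬛⬛⬛

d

⬜🟩🟩⬛🟩❓❓❓❓
🟦⬛⬜⬜🟩❓❓❓❓
🟩🟩🟩🟩🟩🟫🟦❓❓
⬜🟩🟩🟦🟩🟫🟩❓❓
🟩🟩⬛⬜🔴⬜⬜❓❓
🟫🟩🟩🟩⬜⬜🟩❓❓
🟩🟩⬜⬛🟫🟫🟩❓❓
🟩🟩🟩🟩🟩🟩❓❓❓
⬛⬛⬛⬛⬛⬛⬛⬛⬛

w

❓❓❓❓❓❓❓❓❓
⬜🟩🟩⬛🟩❓❓❓❓
🟦⬛⬜⬜🟩🟫🟦❓❓
🟩🟩🟩🟩🟩🟫🟦❓❓
⬜🟩🟩🟦🔴🟫🟩❓❓
🟩🟩⬛⬜🟩⬜⬜❓❓
🟫🟩🟩🟩⬜⬜🟩❓❓
🟩🟩⬜⬛🟫🟫🟩❓❓
🟩🟩🟩🟩🟩🟩❓❓❓

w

❓❓❓❓❓❓❓❓❓
❓❓❓❓❓❓❓❓❓
⬜🟩🟩⬛🟩🟫🟦❓❓
🟦⬛⬜⬜🟩🟫🟦❓❓
🟩🟩🟩🟩🔴🟫🟦❓❓
⬜🟩🟩🟦🟩🟫🟩❓❓
🟩🟩⬛⬜🟩⬜⬜❓❓
🟫🟩🟩🟩⬜⬜🟩❓❓
🟩🟩⬜⬛🟫🟫🟩❓❓

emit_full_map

❓⬜🟩🟩⬛🟩🟫🟦
🟩🟦⬛⬜⬜🟩🟫🟦
🟩🟩🟩🟩🟩🔴🟫🟦
🟩⬜🟩🟩🟦🟩🟫🟩
🟫🟩🟩⬛⬜🟩⬜⬜
⬜🟫🟩🟩🟩⬜⬜🟩
🟫🟩🟩⬜⬛🟫🟫🟩
⬜🟩🟩🟩🟩🟩🟩❓

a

❓❓❓❓❓❓❓❓❓
❓❓❓❓❓❓❓❓❓
❓⬜🟩🟩⬛🟩🟫🟦❓
🟩🟦⬛⬜⬜🟩🟫🟦❓
🟩🟩🟩🟩🔴🟩🟫🟦❓
🟩⬜🟩🟩🟦🟩🟫🟩❓
🟫🟩🟩⬛⬜🟩⬜⬜❓
⬜🟫🟩🟩🟩⬜⬜🟩❓
🟫🟩🟩⬜⬛🟫🟫🟩❓

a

❓❓❓❓❓❓❓❓❓
❓❓❓❓❓❓❓❓❓
❓❓⬜🟩🟩⬛🟩🟫🟦
❓🟩🟦⬛⬜⬜🟩🟫🟦
❓🟩🟩🟩🔴🟩🟩🟫🟦
❓🟩⬜🟩🟩🟦🟩🟫🟩
❓🟫🟩🟩⬛⬜🟩⬜⬜
❓⬜🟫🟩🟩🟩⬜⬜🟩
❓🟫🟩🟩⬜⬛🟫🟫🟩

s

❓❓❓❓❓❓❓❓❓
❓❓⬜🟩🟩⬛🟩🟫🟦
❓🟩🟦⬛⬜⬜🟩🟫🟦
❓🟩🟩🟩🟩🟩🟩🟫🟦
❓🟩⬜🟩🔴🟦🟩🟫🟩
❓🟫🟩🟩⬛⬜🟩⬜⬜
❓⬜🟫🟩🟩🟩⬜⬜🟩
❓🟫🟩🟩⬜⬛🟫🟫🟩
❓⬜🟩🟩🟩🟩🟩🟩❓

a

⬛❓❓❓❓❓❓❓❓
⬛❓❓⬜🟩🟩⬛🟩🟫
⬛❓🟩🟦⬛⬜⬜🟩🟫
⬛❓🟩🟩🟩🟩🟩🟩🟫
⬛❓🟩⬜🔴🟩🟦🟩🟫
⬛❓🟫🟩🟩⬛⬜🟩⬜
⬛❓⬜🟫🟩🟩🟩⬜⬜
⬛❓🟫🟩🟩⬜⬛🟫🟫
⬛❓⬜🟩🟩🟩🟩🟩🟩

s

⬛❓❓⬜🟩🟩⬛🟩🟫
⬛❓🟩🟦⬛⬜⬜🟩🟫
⬛❓🟩🟩🟩🟩🟩🟩🟫
⬛❓🟩⬜🟩🟩🟦🟩🟫
⬛❓🟫🟩🔴⬛⬜🟩⬜
⬛❓⬜🟫🟩🟩🟩⬜⬜
⬛❓🟫🟩🟩⬜⬛🟫🟫
⬛❓⬜🟩🟩🟩🟩🟩🟩
⬛⬛⬛⬛⬛⬛⬛⬛⬛

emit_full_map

❓⬜🟩🟩⬛🟩🟫🟦
🟩🟦⬛⬜⬜🟩🟫🟦
🟩🟩🟩🟩🟩🟩🟫🟦
🟩⬜🟩🟩🟦🟩🟫🟩
🟫🟩🔴⬛⬜🟩⬜⬜
⬜🟫🟩🟩🟩⬜⬜🟩
🟫🟩🟩⬜⬛🟫🟫🟩
⬜🟩🟩🟩🟩🟩🟩❓

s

⬛❓🟩🟦⬛⬜⬜🟩🟫
⬛❓🟩🟩🟩🟩🟩🟩🟫
⬛❓🟩⬜🟩🟩🟦🟩🟫
⬛❓🟫🟩🟩⬛⬜🟩⬜
⬛❓⬜🟫🔴🟩🟩⬜⬜
⬛❓🟫🟩🟩⬜⬛🟫🟫
⬛❓⬜🟩🟩🟩🟩🟩🟩
⬛⬛⬛⬛⬛⬛⬛⬛⬛
⬛⬛⬛⬛⬛⬛⬛⬛⬛

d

❓🟩🟦⬛⬜⬜🟩🟫🟦
❓🟩🟩🟩🟩🟩🟩🟫🟦
❓🟩⬜🟩🟩🟦🟩🟫🟩
❓🟫🟩🟩⬛⬜🟩⬜⬜
❓⬜🟫🟩🔴🟩⬜⬜🟩
❓🟫🟩🟩⬜⬛🟫🟫🟩
❓⬜🟩🟩🟩🟩🟩🟩❓
⬛⬛⬛⬛⬛⬛⬛⬛⬛
⬛⬛⬛⬛⬛⬛⬛⬛⬛

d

🟩🟦⬛⬜⬜🟩🟫🟦❓
🟩🟩🟩🟩🟩🟩🟫🟦❓
🟩⬜🟩🟩🟦🟩🟫🟩❓
🟫🟩🟩⬛⬜🟩⬜⬜❓
⬜🟫🟩🟩🔴⬜⬜🟩❓
🟫🟩🟩⬜⬛🟫🟫🟩❓
⬜🟩🟩🟩🟩🟩🟩❓❓
⬛⬛⬛⬛⬛⬛⬛⬛⬛
⬛⬛⬛⬛⬛⬛⬛⬛⬛

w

❓⬜🟩🟩⬛🟩🟫🟦❓
🟩🟦⬛⬜⬜🟩🟫🟦❓
🟩🟩🟩🟩🟩🟩🟫🟦❓
🟩⬜🟩🟩🟦🟩🟫🟩❓
🟫🟩🟩⬛🔴🟩⬜⬜❓
⬜🟫🟩🟩🟩⬜⬜🟩❓
🟫🟩🟩⬜⬛🟫🟫🟩❓
⬜🟩🟩🟩🟩🟩🟩❓❓
⬛⬛⬛⬛⬛⬛⬛⬛⬛

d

⬜🟩🟩⬛🟩🟫🟦❓❓
🟦⬛⬜⬜🟩🟫🟦❓❓
🟩🟩🟩🟩🟩🟫🟦❓❓
⬜🟩🟩🟦🟩🟫🟩❓❓
🟩🟩⬛⬜🔴⬜⬜❓❓
🟫🟩🟩🟩⬜⬜🟩❓❓
🟩🟩⬜⬛🟫🟫🟩❓❓
🟩🟩🟩🟩🟩🟩❓❓❓
⬛⬛⬛⬛⬛⬛⬛⬛⬛

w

❓❓❓❓❓❓❓❓❓
⬜🟩🟩⬛🟩🟫🟦❓❓
🟦⬛⬜⬜🟩🟫🟦❓❓
🟩🟩🟩🟩🟩🟫🟦❓❓
⬜🟩🟩🟦🔴🟫🟩❓❓
🟩🟩⬛⬜🟩⬜⬜❓❓
🟫🟩🟩🟩⬜⬜🟩❓❓
🟩🟩⬜⬛🟫🟫🟩❓❓
🟩🟩🟩🟩🟩🟩❓❓❓

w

❓❓❓❓❓❓❓❓❓
❓❓❓❓❓❓❓❓❓
⬜🟩🟩⬛🟩🟫🟦❓❓
🟦⬛⬜⬜🟩🟫🟦❓❓
🟩🟩🟩🟩🔴🟫🟦❓❓
⬜🟩🟩🟦🟩🟫🟩❓❓
🟩🟩⬛⬜🟩⬜⬜❓❓
🟫🟩🟩🟩⬜⬜🟩❓❓
🟩🟩⬜⬛🟫🟫🟩❓❓

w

❓❓❓❓❓❓❓❓❓
❓❓❓❓❓❓❓❓❓
❓❓⬜🟩🟫⬜🟦❓❓
⬜🟩🟩⬛🟩🟫🟦❓❓
🟦⬛⬜⬜🔴🟫🟦❓❓
🟩🟩🟩🟩🟩🟫🟦❓❓
⬜🟩🟩🟦🟩🟫🟩❓❓
🟩🟩⬛⬜🟩⬜⬜❓❓
🟫🟩🟩🟩⬜⬜🟩❓❓

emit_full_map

❓❓❓⬜🟩🟫⬜🟦
❓⬜🟩🟩⬛🟩🟫🟦
🟩🟦⬛⬜⬜🔴🟫🟦
🟩🟩🟩🟩🟩🟩🟫🟦
🟩⬜🟩🟩🟦🟩🟫🟩
🟫🟩🟩⬛⬜🟩⬜⬜
⬜🟫🟩🟩🟩⬜⬜🟩
🟫🟩🟩⬜⬛🟫🟫🟩
⬜🟩🟩🟩🟩🟩🟩❓

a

❓❓❓❓❓❓❓❓❓
❓❓❓❓❓❓❓❓❓
❓❓🟩⬜🟩🟫⬜🟦❓
❓⬜🟩🟩⬛🟩🟫🟦❓
🟩🟦⬛⬜🔴🟩🟫🟦❓
🟩🟩🟩🟩🟩🟩🟫🟦❓
🟩⬜🟩🟩🟦🟩🟫🟩❓
🟫🟩🟩⬛⬜🟩⬜⬜❓
⬜🟫🟩🟩🟩⬜⬜🟩❓

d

❓❓❓❓❓❓❓❓❓
❓❓❓❓❓❓❓❓❓
❓🟩⬜🟩🟫⬜🟦❓❓
⬜🟩🟩⬛🟩🟫🟦❓❓
🟦⬛⬜⬜🔴🟫🟦❓❓
🟩🟩🟩🟩🟩🟫🟦❓❓
⬜🟩🟩🟦🟩🟫🟩❓❓
🟩🟩⬛⬜🟩⬜⬜❓❓
🟫🟩🟩🟩⬜⬜🟩❓❓

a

❓❓❓❓❓❓❓❓❓
❓❓❓❓❓❓❓❓❓
❓❓🟩⬜🟩🟫⬜🟦❓
❓⬜🟩🟩⬛🟩🟫🟦❓
🟩🟦⬛⬜🔴🟩🟫🟦❓
🟩🟩🟩🟩🟩🟩🟫🟦❓
🟩⬜🟩🟩🟦🟩🟫🟩❓
🟫🟩🟩⬛⬜🟩⬜⬜❓
⬜🟫🟩🟩🟩⬜⬜🟩❓

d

❓❓❓❓❓❓❓❓❓
❓❓❓❓❓❓❓❓❓
❓🟩⬜🟩🟫⬜🟦❓❓
⬜🟩🟩⬛🟩🟫🟦❓❓
🟦⬛⬜⬜🔴🟫🟦❓❓
🟩🟩🟩🟩🟩🟫🟦❓❓
⬜🟩🟩🟦🟩🟫🟩❓❓
🟩🟩⬛⬜🟩⬜⬜❓❓
🟫🟩🟩🟩⬜⬜🟩❓❓

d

❓❓❓❓❓❓❓❓❓
❓❓❓❓❓❓❓❓❓
🟩⬜🟩🟫⬜🟦🟩❓❓
🟩🟩⬛🟩🟫🟦🟦❓❓
⬛⬜⬜🟩🔴🟦🟦❓❓
🟩🟩🟩🟩🟫🟦🟦❓❓
🟩🟩🟦🟩🟫🟩⬜❓❓
🟩⬛⬜🟩⬜⬜❓❓❓
🟩🟩🟩⬜⬜🟩❓❓❓

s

❓❓❓❓❓❓❓❓❓
🟩⬜🟩🟫⬜🟦🟩❓❓
🟩🟩⬛🟩🟫🟦🟦❓❓
⬛⬜⬜🟩🟫🟦🟦❓❓
🟩🟩🟩🟩🔴🟦🟦❓❓
🟩🟩🟦🟩🟫🟩⬜❓❓
🟩⬛⬜🟩⬜⬜🟦❓❓
🟩🟩🟩⬜⬜🟩❓❓❓
🟩⬜⬛🟫🟫🟩❓❓❓

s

🟩⬜🟩🟫⬜🟦🟩❓❓
🟩🟩⬛🟩🟫🟦🟦❓❓
⬛⬜⬜🟩🟫🟦🟦❓❓
🟩🟩🟩🟩🟫🟦🟦❓❓
🟩🟩🟦🟩🔴🟩⬜❓❓
🟩⬛⬜🟩⬜⬜🟦❓❓
🟩🟩🟩⬜⬜🟩⬜❓❓
🟩⬜⬛🟫🟫🟩❓❓❓
🟩🟩🟩🟩🟩❓❓❓❓

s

🟩🟩⬛🟩🟫🟦🟦❓❓
⬛⬜⬜🟩🟫🟦🟦❓❓
🟩🟩🟩🟩🟫🟦🟦❓❓
🟩🟩🟦🟩🟫🟩⬜❓❓
🟩⬛⬜🟩🔴⬜🟦❓❓
🟩🟩🟩⬜⬜🟩⬜❓❓
🟩⬜⬛🟫🟫🟩🟦❓❓
🟩🟩🟩🟩🟩❓❓❓❓
⬛⬛⬛⬛⬛⬛⬛⬛⬛

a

⬜🟩🟩⬛🟩🟫🟦🟦❓
🟦⬛⬜⬜🟩🟫🟦🟦❓
🟩🟩🟩🟩🟩🟫🟦🟦❓
⬜🟩🟩🟦🟩🟫🟩⬜❓
🟩🟩⬛⬜🔴⬜⬜🟦❓
🟫🟩🟩🟩⬜⬜🟩⬜❓
🟩🟩⬜⬛🟫🟫🟩🟦❓
🟩🟩🟩🟩🟩🟩❓❓❓
⬛⬛⬛⬛⬛⬛⬛⬛⬛

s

🟦⬛⬜⬜🟩🟫🟦🟦❓
🟩🟩🟩🟩🟩🟫🟦🟦❓
⬜🟩🟩🟦🟩🟫🟩⬜❓
🟩🟩⬛⬜🟩⬜⬜🟦❓
🟫🟩🟩🟩🔴⬜🟩⬜❓
🟩🟩⬜⬛🟫🟫🟩🟦❓
🟩🟩🟩🟩🟩🟩🟩❓❓
⬛⬛⬛⬛⬛⬛⬛⬛⬛
⬛⬛⬛⬛⬛⬛⬛⬛⬛

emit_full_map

❓❓🟩⬜🟩🟫⬜🟦🟩
❓⬜🟩🟩⬛🟩🟫🟦🟦
🟩🟦⬛⬜⬜🟩🟫🟦🟦
🟩🟩🟩🟩🟩🟩🟫🟦🟦
🟩⬜🟩🟩🟦🟩🟫🟩⬜
🟫🟩🟩⬛⬜🟩⬜⬜🟦
⬜🟫🟩🟩🟩🔴⬜🟩⬜
🟫🟩🟩⬜⬛🟫🟫🟩🟦
⬜🟩🟩🟩🟩🟩🟩🟩❓


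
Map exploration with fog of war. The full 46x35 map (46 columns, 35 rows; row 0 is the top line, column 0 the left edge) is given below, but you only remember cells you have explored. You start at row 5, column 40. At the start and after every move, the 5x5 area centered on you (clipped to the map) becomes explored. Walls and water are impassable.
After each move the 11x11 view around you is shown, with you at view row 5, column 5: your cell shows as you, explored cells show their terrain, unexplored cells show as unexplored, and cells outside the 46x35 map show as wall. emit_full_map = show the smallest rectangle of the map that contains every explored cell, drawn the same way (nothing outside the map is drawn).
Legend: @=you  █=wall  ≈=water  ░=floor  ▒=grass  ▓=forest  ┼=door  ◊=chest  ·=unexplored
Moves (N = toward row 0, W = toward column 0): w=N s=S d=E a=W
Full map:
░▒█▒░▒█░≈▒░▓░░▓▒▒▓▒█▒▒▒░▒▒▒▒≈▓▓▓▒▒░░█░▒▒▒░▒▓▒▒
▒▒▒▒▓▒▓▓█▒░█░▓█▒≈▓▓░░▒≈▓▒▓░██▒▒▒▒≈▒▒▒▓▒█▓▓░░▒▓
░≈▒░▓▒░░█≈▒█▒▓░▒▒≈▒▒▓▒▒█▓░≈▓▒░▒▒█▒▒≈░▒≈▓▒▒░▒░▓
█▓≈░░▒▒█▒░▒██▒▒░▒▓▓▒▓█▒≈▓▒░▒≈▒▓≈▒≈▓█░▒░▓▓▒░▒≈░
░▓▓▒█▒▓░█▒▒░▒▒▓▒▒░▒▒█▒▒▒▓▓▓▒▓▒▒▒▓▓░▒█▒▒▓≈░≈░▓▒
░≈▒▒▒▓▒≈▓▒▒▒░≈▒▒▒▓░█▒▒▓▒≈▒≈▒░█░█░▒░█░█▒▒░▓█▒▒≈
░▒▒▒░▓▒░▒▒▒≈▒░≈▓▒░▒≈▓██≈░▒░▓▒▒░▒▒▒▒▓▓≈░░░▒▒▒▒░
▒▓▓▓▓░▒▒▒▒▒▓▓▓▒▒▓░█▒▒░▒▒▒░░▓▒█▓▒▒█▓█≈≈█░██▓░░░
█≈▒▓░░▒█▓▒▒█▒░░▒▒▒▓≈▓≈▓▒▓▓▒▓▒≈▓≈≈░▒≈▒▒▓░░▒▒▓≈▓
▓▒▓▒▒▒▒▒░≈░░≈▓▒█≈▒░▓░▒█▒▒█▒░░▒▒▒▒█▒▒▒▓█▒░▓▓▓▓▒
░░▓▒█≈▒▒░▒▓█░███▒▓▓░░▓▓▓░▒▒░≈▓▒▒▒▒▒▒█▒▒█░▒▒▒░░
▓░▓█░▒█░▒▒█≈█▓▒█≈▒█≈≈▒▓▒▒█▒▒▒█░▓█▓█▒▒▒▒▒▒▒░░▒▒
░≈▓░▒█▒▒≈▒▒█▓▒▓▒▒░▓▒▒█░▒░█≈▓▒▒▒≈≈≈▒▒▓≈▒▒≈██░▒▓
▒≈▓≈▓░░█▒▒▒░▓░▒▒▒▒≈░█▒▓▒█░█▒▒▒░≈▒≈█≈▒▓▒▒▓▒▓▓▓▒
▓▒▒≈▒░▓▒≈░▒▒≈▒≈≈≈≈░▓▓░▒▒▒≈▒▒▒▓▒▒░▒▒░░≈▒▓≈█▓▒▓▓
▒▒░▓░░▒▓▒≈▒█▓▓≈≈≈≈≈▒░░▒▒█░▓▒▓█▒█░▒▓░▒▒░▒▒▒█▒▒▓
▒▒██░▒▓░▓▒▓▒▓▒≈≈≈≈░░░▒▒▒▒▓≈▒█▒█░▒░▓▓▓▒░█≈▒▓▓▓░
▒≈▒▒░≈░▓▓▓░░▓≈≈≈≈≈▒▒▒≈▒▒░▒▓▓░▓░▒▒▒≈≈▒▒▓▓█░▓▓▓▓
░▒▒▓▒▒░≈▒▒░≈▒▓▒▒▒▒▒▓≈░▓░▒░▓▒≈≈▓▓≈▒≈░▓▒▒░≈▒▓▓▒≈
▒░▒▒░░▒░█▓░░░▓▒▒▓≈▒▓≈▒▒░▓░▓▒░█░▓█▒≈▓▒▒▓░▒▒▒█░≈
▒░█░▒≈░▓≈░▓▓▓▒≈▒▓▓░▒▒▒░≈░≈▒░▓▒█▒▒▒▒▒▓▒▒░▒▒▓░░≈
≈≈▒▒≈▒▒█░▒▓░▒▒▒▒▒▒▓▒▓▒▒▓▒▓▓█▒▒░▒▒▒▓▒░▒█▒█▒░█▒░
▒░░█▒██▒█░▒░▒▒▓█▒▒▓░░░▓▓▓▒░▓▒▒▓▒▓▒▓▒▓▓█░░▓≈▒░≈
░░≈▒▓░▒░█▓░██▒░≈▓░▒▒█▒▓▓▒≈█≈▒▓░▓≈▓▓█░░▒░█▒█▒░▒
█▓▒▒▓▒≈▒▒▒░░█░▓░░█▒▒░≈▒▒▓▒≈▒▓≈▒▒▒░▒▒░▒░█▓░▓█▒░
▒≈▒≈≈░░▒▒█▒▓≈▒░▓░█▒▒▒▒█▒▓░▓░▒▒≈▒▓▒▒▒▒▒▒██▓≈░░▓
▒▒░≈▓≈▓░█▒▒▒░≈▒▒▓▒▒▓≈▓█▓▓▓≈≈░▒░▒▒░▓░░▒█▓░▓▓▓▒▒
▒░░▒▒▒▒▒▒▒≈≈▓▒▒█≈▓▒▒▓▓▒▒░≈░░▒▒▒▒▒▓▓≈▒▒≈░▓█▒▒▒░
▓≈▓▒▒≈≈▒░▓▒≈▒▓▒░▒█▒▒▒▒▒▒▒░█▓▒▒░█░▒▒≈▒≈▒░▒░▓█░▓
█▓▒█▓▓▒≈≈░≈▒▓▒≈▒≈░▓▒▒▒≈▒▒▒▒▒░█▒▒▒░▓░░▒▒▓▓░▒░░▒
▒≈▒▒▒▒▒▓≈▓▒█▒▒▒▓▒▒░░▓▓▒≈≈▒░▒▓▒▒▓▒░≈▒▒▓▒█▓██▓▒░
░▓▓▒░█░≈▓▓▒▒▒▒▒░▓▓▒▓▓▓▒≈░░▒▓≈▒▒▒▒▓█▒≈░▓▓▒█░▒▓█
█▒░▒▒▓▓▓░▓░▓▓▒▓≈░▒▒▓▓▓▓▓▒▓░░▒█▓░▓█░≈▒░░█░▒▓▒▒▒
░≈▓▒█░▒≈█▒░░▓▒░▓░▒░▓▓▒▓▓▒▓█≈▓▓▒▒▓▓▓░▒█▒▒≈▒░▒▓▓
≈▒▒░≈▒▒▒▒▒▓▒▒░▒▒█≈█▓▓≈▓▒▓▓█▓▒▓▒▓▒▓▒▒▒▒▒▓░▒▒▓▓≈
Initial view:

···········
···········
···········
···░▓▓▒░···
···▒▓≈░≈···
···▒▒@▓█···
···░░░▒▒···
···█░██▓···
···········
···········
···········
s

···········
···········
···░▓▓▒░···
···▒▓≈░≈···
···▒▒░▓█···
···░░@▒▒···
···█░██▓···
···▓░░▒▒···
···········
···········
···········

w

···········
···········
···········
···░▓▓▒░···
···▒▓≈░≈···
···▒▒@▓█···
···░░░▒▒···
···█░██▓···
···▓░░▒▒···
···········
···········

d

··········█
··········█
··········█
··░▓▓▒░▒··█
··▒▓≈░≈░··█
··▒▒░@█▒··█
··░░░▒▒▒··█
··█░██▓░··█
··▓░░▒▒···█
··········█
··········█

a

···········
···········
···········
···░▓▓▒░▒··
···▒▓≈░≈░··
···▒▒@▓█▒··
···░░░▒▒▒··
···█░██▓░··
···▓░░▒▒···
···········
···········

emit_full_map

░▓▓▒░▒
▒▓≈░≈░
▒▒@▓█▒
░░░▒▒▒
█░██▓░
▓░░▒▒·

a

···········
···········
···········
···▒░▓▓▒░▒·
···▒▒▓≈░≈░·
···█▒@░▓█▒·
···≈░░░▒▒▒·
···≈█░██▓░·
····▓░░▒▒··
···········
···········

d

···········
···········
···········
··▒░▓▓▒░▒··
··▒▒▓≈░≈░··
··█▒▒@▓█▒··
··≈░░░▒▒▒··
··≈█░██▓░··
···▓░░▒▒···
···········
···········

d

··········█
··········█
··········█
·▒░▓▓▒░▒··█
·▒▒▓≈░≈░··█
·█▒▒░@█▒··█
·≈░░░▒▒▒··█
·≈█░██▓░··█
··▓░░▒▒···█
··········█
··········█

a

···········
···········
···········
··▒░▓▓▒░▒··
··▒▒▓≈░≈░··
··█▒▒@▓█▒··
··≈░░░▒▒▒··
··≈█░██▓░··
···▓░░▒▒···
···········
···········

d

··········█
··········█
··········█
·▒░▓▓▒░▒··█
·▒▒▓≈░≈░··█
·█▒▒░@█▒··█
·≈░░░▒▒▒··█
·≈█░██▓░··█
··▓░░▒▒···█
··········█
··········█

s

··········█
··········█
·▒░▓▓▒░▒··█
·▒▒▓≈░≈░··█
·█▒▒░▓█▒··█
·≈░░░@▒▒··█
·≈█░██▓░··█
··▓░░▒▒▓··█
··········█
··········█
··········█

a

···········
···········
··▒░▓▓▒░▒··
··▒▒▓≈░≈░··
··█▒▒░▓█▒··
··≈░░@▒▒▒··
··≈█░██▓░··
···▓░░▒▒▓··
···········
···········
···········

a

···········
···········
···▒░▓▓▒░▒·
···▒▒▓≈░≈░·
···█▒▒░▓█▒·
···≈░@░▒▒▒·
···≈█░██▓░·
···▒▓░░▒▒▓·
···········
···········
···········

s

···········
···▒░▓▓▒░▒·
···▒▒▓≈░≈░·
···█▒▒░▓█▒·
···≈░░░▒▒▒·
···≈█@██▓░·
···▒▓░░▒▒▓·
···▓█▒░▓···
···········
···········
···········

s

···▒░▓▓▒░▒·
···▒▒▓≈░≈░·
···█▒▒░▓█▒·
···≈░░░▒▒▒·
···≈█░██▓░·
···▒▓@░▒▒▓·
···▓█▒░▓···
···▒▒█░▒···
···········
···········
···········

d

··▒░▓▓▒░▒··
··▒▒▓≈░≈░··
··█▒▒░▓█▒··
··≈░░░▒▒▒··
··≈█░██▓░··
··▒▓░@▒▒▓··
··▓█▒░▓▓···
··▒▒█░▒▒···
···········
···········
···········

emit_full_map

▒░▓▓▒░▒
▒▒▓≈░≈░
█▒▒░▓█▒
≈░░░▒▒▒
≈█░██▓░
▒▓░@▒▒▓
▓█▒░▓▓·
▒▒█░▒▒·

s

··▒▒▓≈░≈░··
··█▒▒░▓█▒··
··≈░░░▒▒▒··
··≈█░██▓░··
··▒▓░░▒▒▓··
··▓█▒@▓▓···
··▒▒█░▒▒···
···▒▒▒▒░···
···········
···········
···········

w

··▒░▓▓▒░▒··
··▒▒▓≈░≈░··
··█▒▒░▓█▒··
··≈░░░▒▒▒··
··≈█░██▓░··
··▒▓░@▒▒▓··
··▓█▒░▓▓···
··▒▒█░▒▒···
···▒▒▒▒░···
···········
···········

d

·▒░▓▓▒░▒··█
·▒▒▓≈░≈░··█
·█▒▒░▓█▒··█
·≈░░░▒▒▒··█
·≈█░██▓░··█
·▒▓░░@▒▓··█
·▓█▒░▓▓▓··█
·▒▒█░▒▒▒··█
··▒▒▒▒░···█
··········█
··········█

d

▒░▓▓▒░▒··██
▒▒▓≈░≈░··██
█▒▒░▓█▒··██
≈░░░▒▒▒▒·██
≈█░██▓░░·██
▒▓░░▒@▓≈·██
▓█▒░▓▓▓▓·██
▒▒█░▒▒▒░·██
·▒▒▒▒░···██
·········██
·········██

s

▒▒▓≈░≈░··██
█▒▒░▓█▒··██
≈░░░▒▒▒▒·██
≈█░██▓░░·██
▒▓░░▒▒▓≈·██
▓█▒░▓@▓▓·██
▒▒█░▒▒▒░·██
·▒▒▒▒░░▒·██
·········██
·········██
·········██

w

▒░▓▓▒░▒··██
▒▒▓≈░≈░··██
█▒▒░▓█▒··██
≈░░░▒▒▒▒·██
≈█░██▓░░·██
▒▓░░▒@▓≈·██
▓█▒░▓▓▓▓·██
▒▒█░▒▒▒░·██
·▒▒▒▒░░▒·██
·········██
·········██

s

▒▒▓≈░≈░··██
█▒▒░▓█▒··██
≈░░░▒▒▒▒·██
≈█░██▓░░·██
▒▓░░▒▒▓≈·██
▓█▒░▓@▓▓·██
▒▒█░▒▒▒░·██
·▒▒▒▒░░▒·██
·········██
·········██
·········██

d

▒▓≈░≈░··███
▒▒░▓█▒··███
░░░▒▒▒▒·███
█░██▓░░░███
▓░░▒▒▓≈▓███
█▒░▓▓@▓▒███
▒█░▒▒▒░░███
▒▒▒▒░░▒▒███
········███
········███
········███

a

▒▒▓≈░≈░··██
█▒▒░▓█▒··██
≈░░░▒▒▒▒·██
≈█░██▓░░░██
▒▓░░▒▒▓≈▓██
▓█▒░▓@▓▓▒██
▒▒█░▒▒▒░░██
·▒▒▒▒░░▒▒██
·········██
·········██
·········██

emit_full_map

▒░▓▓▒░▒··
▒▒▓≈░≈░··
█▒▒░▓█▒··
≈░░░▒▒▒▒·
≈█░██▓░░░
▒▓░░▒▒▓≈▓
▓█▒░▓@▓▓▒
▒▒█░▒▒▒░░
·▒▒▒▒░░▒▒
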